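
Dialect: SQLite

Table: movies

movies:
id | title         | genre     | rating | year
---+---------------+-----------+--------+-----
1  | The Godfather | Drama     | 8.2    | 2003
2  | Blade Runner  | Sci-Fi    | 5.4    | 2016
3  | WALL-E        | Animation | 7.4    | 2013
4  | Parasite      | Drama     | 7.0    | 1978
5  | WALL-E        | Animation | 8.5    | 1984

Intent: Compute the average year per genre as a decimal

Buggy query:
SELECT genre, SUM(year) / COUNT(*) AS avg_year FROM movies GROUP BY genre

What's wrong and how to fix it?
Bug: SUM(year) and COUNT(*) are both integers; the division truncates the fractional part

Fix: Multiply by 1.0 (or CAST to REAL) to force floating-point division

Corrected query:
SELECT genre, SUM(year) * 1.0 / COUNT(*) AS avg_year FROM movies GROUP BY genre

Result:
genre     | avg_year
----------+---------
Animation | 1998.5  
Drama     | 1990.5  
Sci-Fi    | 2016    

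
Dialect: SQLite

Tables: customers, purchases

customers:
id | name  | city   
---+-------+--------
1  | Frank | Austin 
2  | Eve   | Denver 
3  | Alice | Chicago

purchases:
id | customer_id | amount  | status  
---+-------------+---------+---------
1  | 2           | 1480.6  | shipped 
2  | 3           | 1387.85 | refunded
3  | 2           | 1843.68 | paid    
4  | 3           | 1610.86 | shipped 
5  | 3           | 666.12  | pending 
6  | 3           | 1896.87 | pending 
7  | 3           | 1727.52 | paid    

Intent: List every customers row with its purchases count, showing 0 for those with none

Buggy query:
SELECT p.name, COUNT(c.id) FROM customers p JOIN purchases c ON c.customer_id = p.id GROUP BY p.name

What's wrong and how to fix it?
Bug: INNER JOIN drops customers rows that have no matching purchases rows

Fix: Use LEFT JOIN so parents without children still appear (COUNT(c.id) gives 0)

Corrected query:
SELECT p.name, COUNT(c.id) FROM customers p LEFT JOIN purchases c ON c.customer_id = p.id GROUP BY p.name

Result:
name  | COUNT(c.id)
------+------------
Alice | 5          
Eve   | 2          
Frank | 0          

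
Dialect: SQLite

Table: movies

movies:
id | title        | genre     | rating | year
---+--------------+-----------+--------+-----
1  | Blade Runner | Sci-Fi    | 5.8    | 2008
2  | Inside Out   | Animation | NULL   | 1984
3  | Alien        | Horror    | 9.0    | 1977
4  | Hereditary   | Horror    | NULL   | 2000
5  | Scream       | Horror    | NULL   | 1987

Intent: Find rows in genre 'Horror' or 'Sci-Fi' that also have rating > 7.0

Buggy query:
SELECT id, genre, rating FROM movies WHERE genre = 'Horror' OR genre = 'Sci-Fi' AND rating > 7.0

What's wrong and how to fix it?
Bug: AND binds tighter than OR, so this parses as genre = 'Horror' OR (genre = 'Sci-Fi' AND rating > 7.0)

Fix: Group the OR with parentheses (or use IN), then AND the threshold

Corrected query:
SELECT id, genre, rating FROM movies WHERE (genre = 'Horror' OR genre = 'Sci-Fi') AND rating > 7.0

Result:
id | genre  | rating
---+--------+-------
3  | Horror | 9     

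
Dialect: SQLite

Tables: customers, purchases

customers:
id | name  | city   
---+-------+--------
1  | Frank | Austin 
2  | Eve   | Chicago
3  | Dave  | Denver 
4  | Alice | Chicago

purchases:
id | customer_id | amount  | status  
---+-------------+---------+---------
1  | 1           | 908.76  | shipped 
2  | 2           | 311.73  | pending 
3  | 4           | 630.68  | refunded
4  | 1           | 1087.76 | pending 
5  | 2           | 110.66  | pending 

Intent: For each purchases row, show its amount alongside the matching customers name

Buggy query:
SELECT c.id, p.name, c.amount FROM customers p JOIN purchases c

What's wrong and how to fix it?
Bug: JOIN with no ON clause produces a cartesian product; every purchases row pairs with every customers row

Fix: Specify the join condition linking the foreign key to the parent id

Corrected query:
SELECT c.id, p.name, c.amount FROM customers p JOIN purchases c ON c.customer_id = p.id

Result:
id | name  | amount 
---+-------+--------
1  | Frank | 908.76 
2  | Eve   | 311.73 
3  | Alice | 630.68 
4  | Frank | 1087.76
5  | Eve   | 110.66 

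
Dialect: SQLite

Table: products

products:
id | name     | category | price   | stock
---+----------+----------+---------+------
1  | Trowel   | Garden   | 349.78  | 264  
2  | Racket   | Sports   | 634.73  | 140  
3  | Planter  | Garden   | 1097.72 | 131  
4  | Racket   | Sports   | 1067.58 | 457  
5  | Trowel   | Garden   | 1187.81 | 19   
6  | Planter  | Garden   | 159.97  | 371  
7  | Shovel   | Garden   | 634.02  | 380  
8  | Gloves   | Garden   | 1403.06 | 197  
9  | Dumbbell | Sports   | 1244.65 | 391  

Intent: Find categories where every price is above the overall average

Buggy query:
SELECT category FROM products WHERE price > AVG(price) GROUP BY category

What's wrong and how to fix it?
Bug: WHERE evaluates per row before aggregation, so AVG() is unavailable

Fix: Compute the overall average in a scalar subquery and compare each group's MIN against it in HAVING

Corrected query:
SELECT category FROM products GROUP BY category HAVING MIN(price) > (SELECT AVG(price) FROM products)

Result:
(no rows)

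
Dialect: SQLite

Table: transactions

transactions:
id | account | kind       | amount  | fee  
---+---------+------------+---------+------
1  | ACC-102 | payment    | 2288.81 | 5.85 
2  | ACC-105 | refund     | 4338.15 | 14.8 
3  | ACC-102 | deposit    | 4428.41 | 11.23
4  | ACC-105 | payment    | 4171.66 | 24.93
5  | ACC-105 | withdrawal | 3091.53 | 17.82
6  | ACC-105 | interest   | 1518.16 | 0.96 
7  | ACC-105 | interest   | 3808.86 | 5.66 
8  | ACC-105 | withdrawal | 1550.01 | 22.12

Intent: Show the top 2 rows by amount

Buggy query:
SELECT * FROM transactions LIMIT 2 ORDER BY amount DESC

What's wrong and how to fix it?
Bug: ORDER BY cannot follow LIMIT; LIMIT is the final clause

Fix: Swap the clauses: ORDER BY first, then LIMIT

Corrected query:
SELECT * FROM transactions ORDER BY amount DESC LIMIT 2

Result:
id | account | kind    | amount  | fee  
---+---------+---------+---------+------
3  | ACC-102 | deposit | 4428.41 | 11.23
2  | ACC-105 | refund  | 4338.15 | 14.8 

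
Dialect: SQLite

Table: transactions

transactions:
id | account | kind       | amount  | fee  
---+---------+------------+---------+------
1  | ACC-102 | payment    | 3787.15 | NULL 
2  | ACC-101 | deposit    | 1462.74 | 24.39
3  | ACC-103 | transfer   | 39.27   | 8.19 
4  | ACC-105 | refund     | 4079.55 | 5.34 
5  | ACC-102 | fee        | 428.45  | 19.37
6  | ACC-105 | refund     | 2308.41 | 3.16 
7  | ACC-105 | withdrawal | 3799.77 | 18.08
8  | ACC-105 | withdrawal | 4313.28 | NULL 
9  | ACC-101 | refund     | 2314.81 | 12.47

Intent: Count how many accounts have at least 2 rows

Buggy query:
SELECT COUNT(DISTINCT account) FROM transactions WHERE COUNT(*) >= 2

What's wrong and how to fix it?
Bug: WHERE filters individual rows, not groups, so a group-level COUNT is invalid there

Fix: Use a subquery that GROUPs and filters with HAVING, then count its rows

Corrected query:
SELECT COUNT(*) FROM (SELECT account FROM transactions GROUP BY account HAVING COUNT(*) >= 2)

Result:
COUNT(*)
--------
3       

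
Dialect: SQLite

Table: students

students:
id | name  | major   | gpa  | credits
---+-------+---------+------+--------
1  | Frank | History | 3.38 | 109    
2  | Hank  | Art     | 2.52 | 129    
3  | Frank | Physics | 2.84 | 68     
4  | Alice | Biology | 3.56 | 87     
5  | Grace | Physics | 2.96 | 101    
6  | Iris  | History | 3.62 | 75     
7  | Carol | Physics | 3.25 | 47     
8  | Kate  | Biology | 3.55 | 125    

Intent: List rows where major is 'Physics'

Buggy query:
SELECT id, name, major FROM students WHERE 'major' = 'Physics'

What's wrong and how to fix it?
Bug: Single quotes denote string literals in SQL; the column name is being compared as a constant string

Fix: Reference the column as major without single quotes

Corrected query:
SELECT id, name, major FROM students WHERE major = 'Physics'

Result:
id | name  | major  
---+-------+--------
3  | Frank | Physics
5  | Grace | Physics
7  | Carol | Physics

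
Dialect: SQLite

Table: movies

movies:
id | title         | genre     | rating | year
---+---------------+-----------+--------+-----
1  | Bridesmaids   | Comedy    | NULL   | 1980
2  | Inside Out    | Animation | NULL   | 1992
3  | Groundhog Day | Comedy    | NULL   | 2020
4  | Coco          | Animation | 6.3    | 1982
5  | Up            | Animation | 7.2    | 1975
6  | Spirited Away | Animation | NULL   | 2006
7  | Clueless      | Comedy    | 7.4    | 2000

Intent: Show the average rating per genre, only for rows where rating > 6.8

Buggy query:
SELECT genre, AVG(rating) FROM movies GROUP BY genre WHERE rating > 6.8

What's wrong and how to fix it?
Bug: WHERE cannot follow GROUP BY

Fix: Move the WHERE clause before GROUP BY

Corrected query:
SELECT genre, AVG(rating) FROM movies WHERE rating > 6.8 GROUP BY genre

Result:
genre     | AVG(rating)
----------+------------
Animation | 7.2        
Comedy    | 7.4        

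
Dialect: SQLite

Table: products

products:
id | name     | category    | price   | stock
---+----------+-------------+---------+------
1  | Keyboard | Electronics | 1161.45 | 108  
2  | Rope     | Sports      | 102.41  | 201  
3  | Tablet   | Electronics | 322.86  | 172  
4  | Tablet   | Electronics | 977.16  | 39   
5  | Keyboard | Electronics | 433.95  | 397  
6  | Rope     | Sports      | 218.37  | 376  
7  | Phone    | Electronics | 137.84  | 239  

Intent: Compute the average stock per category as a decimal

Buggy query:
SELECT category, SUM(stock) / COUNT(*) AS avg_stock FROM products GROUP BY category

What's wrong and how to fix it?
Bug: SUM(stock) and COUNT(*) are both integers; the division truncates the fractional part

Fix: Multiply by 1.0 (or CAST to REAL) to force floating-point division

Corrected query:
SELECT category, SUM(stock) * 1.0 / COUNT(*) AS avg_stock FROM products GROUP BY category

Result:
category    | avg_stock
------------+----------
Electronics | 191      
Sports      | 288.5    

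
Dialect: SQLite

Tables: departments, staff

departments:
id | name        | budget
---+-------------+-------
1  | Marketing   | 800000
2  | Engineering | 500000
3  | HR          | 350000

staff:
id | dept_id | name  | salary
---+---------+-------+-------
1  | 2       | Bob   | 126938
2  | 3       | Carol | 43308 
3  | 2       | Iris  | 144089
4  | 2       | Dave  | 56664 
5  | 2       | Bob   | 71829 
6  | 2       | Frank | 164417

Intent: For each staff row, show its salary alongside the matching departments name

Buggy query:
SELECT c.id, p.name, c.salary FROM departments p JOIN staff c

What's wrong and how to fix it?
Bug: Missing join condition: each staff row is matched to all departments rows instead of just its own

Fix: Add ON c.dept_id = p.id to the JOIN

Corrected query:
SELECT c.id, p.name, c.salary FROM departments p JOIN staff c ON c.dept_id = p.id

Result:
id | name        | salary
---+-------------+-------
1  | Engineering | 126938
2  | HR          | 43308 
3  | Engineering | 144089
4  | Engineering | 56664 
5  | Engineering | 71829 
6  | Engineering | 164417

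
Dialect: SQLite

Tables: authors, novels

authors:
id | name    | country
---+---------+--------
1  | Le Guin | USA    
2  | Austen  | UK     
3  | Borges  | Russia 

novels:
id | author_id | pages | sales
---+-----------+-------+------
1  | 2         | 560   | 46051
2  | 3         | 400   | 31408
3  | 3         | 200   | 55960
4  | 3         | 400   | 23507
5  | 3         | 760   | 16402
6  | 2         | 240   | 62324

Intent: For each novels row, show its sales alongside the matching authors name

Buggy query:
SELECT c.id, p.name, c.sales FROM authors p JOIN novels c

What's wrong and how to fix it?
Bug: JOIN with no ON clause produces a cartesian product; every novels row pairs with every authors row

Fix: Add ON c.author_id = p.id to the JOIN

Corrected query:
SELECT c.id, p.name, c.sales FROM authors p JOIN novels c ON c.author_id = p.id

Result:
id | name   | sales
---+--------+------
1  | Austen | 46051
2  | Borges | 31408
3  | Borges | 55960
4  | Borges | 23507
5  | Borges | 16402
6  | Austen | 62324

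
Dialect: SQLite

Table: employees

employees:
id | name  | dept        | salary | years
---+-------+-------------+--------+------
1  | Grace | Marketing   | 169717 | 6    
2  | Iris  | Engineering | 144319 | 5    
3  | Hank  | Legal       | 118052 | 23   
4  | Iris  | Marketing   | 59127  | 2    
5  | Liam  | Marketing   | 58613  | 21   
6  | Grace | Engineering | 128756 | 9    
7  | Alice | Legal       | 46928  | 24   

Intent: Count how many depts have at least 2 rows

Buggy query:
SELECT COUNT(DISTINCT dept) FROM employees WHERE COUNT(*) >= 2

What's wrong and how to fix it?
Bug: WHERE filters individual rows, not groups, so a group-level COUNT is invalid there

Fix: Group first with HAVING COUNT(*) >= 2, then COUNT the resulting groups

Corrected query:
SELECT COUNT(*) FROM (SELECT dept FROM employees GROUP BY dept HAVING COUNT(*) >= 2)

Result:
COUNT(*)
--------
3       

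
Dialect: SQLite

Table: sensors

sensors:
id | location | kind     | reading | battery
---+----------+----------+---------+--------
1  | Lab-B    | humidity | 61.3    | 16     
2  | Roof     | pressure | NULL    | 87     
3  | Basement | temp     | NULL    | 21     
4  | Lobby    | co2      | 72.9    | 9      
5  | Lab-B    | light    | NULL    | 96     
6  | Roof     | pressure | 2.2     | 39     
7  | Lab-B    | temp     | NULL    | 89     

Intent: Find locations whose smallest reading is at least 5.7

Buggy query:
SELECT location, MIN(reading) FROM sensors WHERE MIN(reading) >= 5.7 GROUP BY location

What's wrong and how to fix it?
Bug: MIN() in WHERE is a misuse of aggregate

Fix: Replace WHERE with HAVING after the GROUP BY

Corrected query:
SELECT location, MIN(reading) FROM sensors GROUP BY location HAVING MIN(reading) >= 5.7

Result:
location | MIN(reading)
---------+-------------
Lab-B    | 61.3        
Lobby    | 72.9        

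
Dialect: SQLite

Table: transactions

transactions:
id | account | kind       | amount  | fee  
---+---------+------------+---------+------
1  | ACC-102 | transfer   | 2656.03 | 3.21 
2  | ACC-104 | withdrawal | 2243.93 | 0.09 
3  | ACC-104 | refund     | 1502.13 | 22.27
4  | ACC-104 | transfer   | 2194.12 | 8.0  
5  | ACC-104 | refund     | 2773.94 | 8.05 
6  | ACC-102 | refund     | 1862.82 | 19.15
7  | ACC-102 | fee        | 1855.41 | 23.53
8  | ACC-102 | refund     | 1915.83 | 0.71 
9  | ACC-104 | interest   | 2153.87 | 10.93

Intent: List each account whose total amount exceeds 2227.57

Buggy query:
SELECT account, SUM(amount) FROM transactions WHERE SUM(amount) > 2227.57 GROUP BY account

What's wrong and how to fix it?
Bug: SUM(amount) is an aggregate, but WHERE filters rows before aggregation

Fix: Move the aggregate condition to a HAVING clause

Corrected query:
SELECT account, SUM(amount) FROM transactions GROUP BY account HAVING SUM(amount) > 2227.57

Result:
account | SUM(amount)
--------+------------
ACC-102 | 8290.09    
ACC-104 | 10867.99   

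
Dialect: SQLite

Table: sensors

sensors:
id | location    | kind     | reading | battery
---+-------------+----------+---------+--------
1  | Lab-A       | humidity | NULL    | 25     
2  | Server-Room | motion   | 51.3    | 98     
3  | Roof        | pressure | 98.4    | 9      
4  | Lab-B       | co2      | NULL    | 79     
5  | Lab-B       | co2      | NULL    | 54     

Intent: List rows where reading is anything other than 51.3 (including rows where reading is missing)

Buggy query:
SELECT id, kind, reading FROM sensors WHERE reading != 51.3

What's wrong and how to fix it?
Bug: Inequality against NULL is unknown, not true; rows with NULL are dropped

Fix: Handle NULL separately with IS NULL alongside the inequality

Corrected query:
SELECT id, kind, reading FROM sensors WHERE reading != 51.3 OR reading IS NULL

Result:
id | kind     | reading
---+----------+--------
1  | humidity | NULL   
3  | pressure | 98.4   
4  | co2      | NULL   
5  | co2      | NULL   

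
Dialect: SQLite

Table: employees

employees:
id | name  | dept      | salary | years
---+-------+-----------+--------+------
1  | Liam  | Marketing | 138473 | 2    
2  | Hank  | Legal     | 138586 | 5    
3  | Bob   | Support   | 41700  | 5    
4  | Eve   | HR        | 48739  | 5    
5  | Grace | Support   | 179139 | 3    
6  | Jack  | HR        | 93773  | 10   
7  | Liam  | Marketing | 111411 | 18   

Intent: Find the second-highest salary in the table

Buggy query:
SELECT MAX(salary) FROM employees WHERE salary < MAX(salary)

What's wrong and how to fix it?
Bug: MAX(salary) on the right of the comparison is an aggregate-in-WHERE error

Fix: Put the inner MAX in a scalar subquery

Corrected query:
SELECT MAX(salary) FROM employees WHERE salary < (SELECT MAX(salary) FROM employees)

Result:
MAX(salary)
-----------
138586     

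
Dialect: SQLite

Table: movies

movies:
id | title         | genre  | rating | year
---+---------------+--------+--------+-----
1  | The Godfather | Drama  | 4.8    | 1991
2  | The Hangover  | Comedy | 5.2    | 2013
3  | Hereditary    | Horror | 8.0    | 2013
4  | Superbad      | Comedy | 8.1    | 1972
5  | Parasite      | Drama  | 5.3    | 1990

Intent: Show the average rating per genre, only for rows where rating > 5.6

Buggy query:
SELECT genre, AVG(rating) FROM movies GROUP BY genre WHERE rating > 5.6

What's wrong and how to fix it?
Bug: WHERE cannot follow GROUP BY

Fix: Move the WHERE clause before GROUP BY

Corrected query:
SELECT genre, AVG(rating) FROM movies WHERE rating > 5.6 GROUP BY genre

Result:
genre  | AVG(rating)
-------+------------
Comedy | 8.1        
Horror | 8          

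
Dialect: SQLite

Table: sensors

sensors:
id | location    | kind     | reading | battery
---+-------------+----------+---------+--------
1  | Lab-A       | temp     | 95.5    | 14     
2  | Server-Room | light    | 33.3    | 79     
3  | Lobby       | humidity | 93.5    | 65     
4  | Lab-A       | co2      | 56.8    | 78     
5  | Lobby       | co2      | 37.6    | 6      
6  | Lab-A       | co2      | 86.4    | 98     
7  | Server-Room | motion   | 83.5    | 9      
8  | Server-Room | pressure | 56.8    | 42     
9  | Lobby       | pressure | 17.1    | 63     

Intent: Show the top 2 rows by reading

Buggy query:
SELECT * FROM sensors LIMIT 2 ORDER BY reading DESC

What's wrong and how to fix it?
Bug: ORDER BY cannot follow LIMIT; LIMIT is the final clause

Fix: Swap the clauses: ORDER BY first, then LIMIT

Corrected query:
SELECT * FROM sensors ORDER BY reading DESC LIMIT 2

Result:
id | location | kind     | reading | battery
---+----------+----------+---------+--------
1  | Lab-A    | temp     | 95.5    | 14     
3  | Lobby    | humidity | 93.5    | 65     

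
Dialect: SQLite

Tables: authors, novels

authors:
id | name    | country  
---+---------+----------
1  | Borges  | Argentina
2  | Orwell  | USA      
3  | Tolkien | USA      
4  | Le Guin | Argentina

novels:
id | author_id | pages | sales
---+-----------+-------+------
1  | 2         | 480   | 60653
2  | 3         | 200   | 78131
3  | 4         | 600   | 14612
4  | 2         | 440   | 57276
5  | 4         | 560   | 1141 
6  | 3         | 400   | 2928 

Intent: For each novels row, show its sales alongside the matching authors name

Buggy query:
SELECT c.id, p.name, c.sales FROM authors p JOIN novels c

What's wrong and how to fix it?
Bug: JOIN with no ON clause produces a cartesian product; every novels row pairs with every authors row

Fix: Specify the join condition linking the foreign key to the parent id

Corrected query:
SELECT c.id, p.name, c.sales FROM authors p JOIN novels c ON c.author_id = p.id

Result:
id | name    | sales
---+---------+------
1  | Orwell  | 60653
2  | Tolkien | 78131
3  | Le Guin | 14612
4  | Orwell  | 57276
5  | Le Guin | 1141 
6  | Tolkien | 2928 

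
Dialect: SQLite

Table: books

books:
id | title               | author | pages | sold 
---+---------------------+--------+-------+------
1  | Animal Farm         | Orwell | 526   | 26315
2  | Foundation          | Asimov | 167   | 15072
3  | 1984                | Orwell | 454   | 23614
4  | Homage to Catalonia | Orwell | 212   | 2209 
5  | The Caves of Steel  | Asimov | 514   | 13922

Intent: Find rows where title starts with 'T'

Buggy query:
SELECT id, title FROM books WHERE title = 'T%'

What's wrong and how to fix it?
Bug: Wildcards only work with LIKE; '=' treats '%' as a literal character

Fix: Replace '=' with LIKE so 'T%' is treated as a pattern

Corrected query:
SELECT id, title FROM books WHERE title LIKE 'T%'

Result:
id | title             
---+-------------------
5  | The Caves of Steel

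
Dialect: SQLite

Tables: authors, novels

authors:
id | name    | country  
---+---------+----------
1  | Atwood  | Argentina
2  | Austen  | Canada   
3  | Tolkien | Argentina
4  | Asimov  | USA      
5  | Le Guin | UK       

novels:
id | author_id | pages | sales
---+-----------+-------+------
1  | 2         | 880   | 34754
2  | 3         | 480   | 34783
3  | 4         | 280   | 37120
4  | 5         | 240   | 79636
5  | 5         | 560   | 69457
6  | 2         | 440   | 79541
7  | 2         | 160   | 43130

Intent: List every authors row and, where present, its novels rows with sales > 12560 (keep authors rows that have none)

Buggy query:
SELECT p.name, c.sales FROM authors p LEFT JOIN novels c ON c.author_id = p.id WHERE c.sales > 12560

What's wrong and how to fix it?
Bug: A WHERE condition on the right-hand table after LEFT JOIN drops unmatched parents

Fix: Move the right-table condition into the ON clause so unmatched parents are kept

Corrected query:
SELECT p.name, c.sales FROM authors p LEFT JOIN novels c ON c.author_id = p.id AND c.sales > 12560

Result:
name    | sales
--------+------
Atwood  | NULL 
Austen  | 34754
Austen  | 43130
Austen  | 79541
Tolkien | 34783
Asimov  | 37120
Le Guin | 69457
Le Guin | 79636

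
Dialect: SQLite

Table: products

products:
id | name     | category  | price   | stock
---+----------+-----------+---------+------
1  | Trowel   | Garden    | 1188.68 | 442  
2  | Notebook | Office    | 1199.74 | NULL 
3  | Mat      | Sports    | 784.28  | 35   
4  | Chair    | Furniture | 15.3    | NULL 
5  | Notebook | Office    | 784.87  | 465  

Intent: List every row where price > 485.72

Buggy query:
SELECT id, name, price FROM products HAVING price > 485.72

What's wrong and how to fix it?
Bug: This is a non-aggregate query (no GROUP BY, no aggregates), so in SQLite the HAVING clause is invalid here; a row-level condition belongs in WHERE

Fix: Replace HAVING with WHERE since the condition applies to individual rows

Corrected query:
SELECT id, name, price FROM products WHERE price > 485.72

Result:
id | name     | price  
---+----------+--------
1  | Trowel   | 1188.68
2  | Notebook | 1199.74
3  | Mat      | 784.28 
5  | Notebook | 784.87 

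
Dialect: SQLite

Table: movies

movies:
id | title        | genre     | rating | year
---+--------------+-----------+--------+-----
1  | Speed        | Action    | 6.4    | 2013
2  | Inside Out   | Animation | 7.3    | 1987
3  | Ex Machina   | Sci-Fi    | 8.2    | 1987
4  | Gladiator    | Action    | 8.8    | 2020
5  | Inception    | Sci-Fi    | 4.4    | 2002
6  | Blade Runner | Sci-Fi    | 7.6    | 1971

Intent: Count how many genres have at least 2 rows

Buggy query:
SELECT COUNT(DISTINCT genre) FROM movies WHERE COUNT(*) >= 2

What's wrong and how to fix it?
Bug: COUNT(*) cannot appear in WHERE; the per-group count doesn't exist yet

Fix: Use a subquery that GROUPs and filters with HAVING, then count its rows

Corrected query:
SELECT COUNT(*) FROM (SELECT genre FROM movies GROUP BY genre HAVING COUNT(*) >= 2)

Result:
COUNT(*)
--------
2       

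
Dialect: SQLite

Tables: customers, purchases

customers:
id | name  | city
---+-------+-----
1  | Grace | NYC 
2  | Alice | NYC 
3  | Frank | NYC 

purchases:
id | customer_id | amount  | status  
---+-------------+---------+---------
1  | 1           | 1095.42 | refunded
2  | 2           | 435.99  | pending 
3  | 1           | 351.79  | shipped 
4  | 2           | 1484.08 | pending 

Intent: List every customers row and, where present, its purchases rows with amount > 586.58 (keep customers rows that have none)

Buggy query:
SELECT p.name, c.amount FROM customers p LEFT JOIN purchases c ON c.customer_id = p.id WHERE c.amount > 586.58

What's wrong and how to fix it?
Bug: A WHERE condition on the right-hand table after LEFT JOIN drops unmatched parents

Fix: Put 'c.amount > 586.58' in the JOIN's ON clause instead of WHERE

Corrected query:
SELECT p.name, c.amount FROM customers p LEFT JOIN purchases c ON c.customer_id = p.id AND c.amount > 586.58

Result:
name  | amount 
------+--------
Grace | 1095.42
Alice | 1484.08
Frank | NULL   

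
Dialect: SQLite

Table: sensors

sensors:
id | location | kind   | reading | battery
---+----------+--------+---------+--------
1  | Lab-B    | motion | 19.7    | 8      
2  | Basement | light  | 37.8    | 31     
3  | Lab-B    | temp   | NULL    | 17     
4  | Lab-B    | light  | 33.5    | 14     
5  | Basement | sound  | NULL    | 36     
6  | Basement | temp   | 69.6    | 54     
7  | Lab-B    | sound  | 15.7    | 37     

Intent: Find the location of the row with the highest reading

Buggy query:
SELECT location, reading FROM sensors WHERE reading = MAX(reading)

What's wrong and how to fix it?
Bug: WHERE is evaluated per row; an aggregate over the whole table isn't defined there

Fix: Wrap MAX in a scalar subquery so WHERE compares against a single value

Corrected query:
SELECT location, reading FROM sensors WHERE reading = (SELECT MAX(reading) FROM sensors)

Result:
location | reading
---------+--------
Basement | 69.6   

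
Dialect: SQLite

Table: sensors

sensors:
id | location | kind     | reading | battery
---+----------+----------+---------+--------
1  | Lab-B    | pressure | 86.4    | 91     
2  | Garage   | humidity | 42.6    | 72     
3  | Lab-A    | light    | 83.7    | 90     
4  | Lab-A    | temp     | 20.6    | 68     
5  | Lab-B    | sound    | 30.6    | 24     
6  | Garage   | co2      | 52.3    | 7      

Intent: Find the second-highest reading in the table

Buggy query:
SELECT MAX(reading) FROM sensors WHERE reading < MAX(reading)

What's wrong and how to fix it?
Bug: MAX(reading) on the right of the comparison is an aggregate-in-WHERE error

Fix: Put the inner MAX in a scalar subquery

Corrected query:
SELECT MAX(reading) FROM sensors WHERE reading < (SELECT MAX(reading) FROM sensors)

Result:
MAX(reading)
------------
83.7        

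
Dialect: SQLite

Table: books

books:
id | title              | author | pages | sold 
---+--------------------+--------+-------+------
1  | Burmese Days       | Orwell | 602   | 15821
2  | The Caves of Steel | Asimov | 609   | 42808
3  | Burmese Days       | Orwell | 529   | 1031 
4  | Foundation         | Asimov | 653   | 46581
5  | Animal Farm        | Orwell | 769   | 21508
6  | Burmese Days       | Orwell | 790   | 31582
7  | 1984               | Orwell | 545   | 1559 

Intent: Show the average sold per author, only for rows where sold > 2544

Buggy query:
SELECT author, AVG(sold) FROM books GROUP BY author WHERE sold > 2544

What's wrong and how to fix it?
Bug: WHERE cannot follow GROUP BY

Fix: Move the WHERE clause before GROUP BY

Corrected query:
SELECT author, AVG(sold) FROM books WHERE sold > 2544 GROUP BY author

Result:
author | AVG(sold)   
-------+-------------
Asimov | 44694.5     
Orwell | 22970.333333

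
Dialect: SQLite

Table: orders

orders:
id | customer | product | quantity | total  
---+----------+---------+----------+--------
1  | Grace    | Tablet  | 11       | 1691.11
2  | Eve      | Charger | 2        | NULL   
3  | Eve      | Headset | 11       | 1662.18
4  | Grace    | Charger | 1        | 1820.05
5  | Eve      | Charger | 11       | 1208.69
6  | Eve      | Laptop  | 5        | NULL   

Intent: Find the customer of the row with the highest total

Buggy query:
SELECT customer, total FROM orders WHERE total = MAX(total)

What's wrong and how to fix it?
Bug: MAX(total) is an aggregate and cannot be used directly in WHERE

Fix: Wrap MAX in a scalar subquery so WHERE compares against a single value

Corrected query:
SELECT customer, total FROM orders WHERE total = (SELECT MAX(total) FROM orders)

Result:
customer | total  
---------+--------
Grace    | 1820.05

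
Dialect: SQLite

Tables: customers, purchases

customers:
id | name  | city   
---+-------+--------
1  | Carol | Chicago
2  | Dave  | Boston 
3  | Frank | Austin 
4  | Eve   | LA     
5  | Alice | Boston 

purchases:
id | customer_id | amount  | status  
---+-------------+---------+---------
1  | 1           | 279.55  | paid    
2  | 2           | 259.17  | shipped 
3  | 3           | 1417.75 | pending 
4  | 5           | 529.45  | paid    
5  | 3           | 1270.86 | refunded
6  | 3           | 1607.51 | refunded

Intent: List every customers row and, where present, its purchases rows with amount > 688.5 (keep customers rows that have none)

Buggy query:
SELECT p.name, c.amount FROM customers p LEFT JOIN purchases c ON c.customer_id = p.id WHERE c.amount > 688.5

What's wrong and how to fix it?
Bug: Filtering c.amount in WHERE discards the NULL rows produced by LEFT JOIN, turning it into an inner join

Fix: Move the right-table condition into the ON clause so unmatched parents are kept

Corrected query:
SELECT p.name, c.amount FROM customers p LEFT JOIN purchases c ON c.customer_id = p.id AND c.amount > 688.5

Result:
name  | amount 
------+--------
Carol | NULL   
Dave  | NULL   
Frank | 1270.86
Frank | 1417.75
Frank | 1607.51
Eve   | NULL   
Alice | NULL   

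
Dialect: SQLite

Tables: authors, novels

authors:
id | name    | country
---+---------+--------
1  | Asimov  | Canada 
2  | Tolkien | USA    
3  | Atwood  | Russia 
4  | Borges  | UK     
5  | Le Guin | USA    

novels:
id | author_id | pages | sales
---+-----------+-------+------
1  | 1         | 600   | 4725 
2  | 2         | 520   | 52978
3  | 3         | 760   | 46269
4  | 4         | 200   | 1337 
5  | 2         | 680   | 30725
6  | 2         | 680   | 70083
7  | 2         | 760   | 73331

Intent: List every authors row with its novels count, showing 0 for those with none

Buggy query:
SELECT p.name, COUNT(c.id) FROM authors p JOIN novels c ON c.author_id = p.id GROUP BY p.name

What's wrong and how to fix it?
Bug: An inner join excludes parents with zero children

Fix: Switch to LEFT JOIN to retain unmatched parent rows

Corrected query:
SELECT p.name, COUNT(c.id) FROM authors p LEFT JOIN novels c ON c.author_id = p.id GROUP BY p.name

Result:
name    | COUNT(c.id)
--------+------------
Asimov  | 1          
Atwood  | 1          
Borges  | 1          
Le Guin | 0          
Tolkien | 4          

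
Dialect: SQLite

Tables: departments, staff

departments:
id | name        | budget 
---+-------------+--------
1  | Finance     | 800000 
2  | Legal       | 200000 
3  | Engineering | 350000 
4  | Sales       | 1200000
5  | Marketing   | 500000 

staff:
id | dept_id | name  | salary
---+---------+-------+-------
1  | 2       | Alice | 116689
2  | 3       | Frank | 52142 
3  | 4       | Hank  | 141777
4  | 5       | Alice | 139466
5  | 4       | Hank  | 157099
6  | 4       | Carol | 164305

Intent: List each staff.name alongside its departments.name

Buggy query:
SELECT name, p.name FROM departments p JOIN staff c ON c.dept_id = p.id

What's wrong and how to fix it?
Bug: 'name' exists in both joined tables, so the database can't tell which one is meant

Fix: Qualify the column with its table alias (c.name)

Corrected query:
SELECT c.name, p.name FROM departments p JOIN staff c ON c.dept_id = p.id

Result:
name  | name       
------+------------
Alice | Legal      
Frank | Engineering
Hank  | Sales      
Alice | Marketing  
Hank  | Sales      
Carol | Sales      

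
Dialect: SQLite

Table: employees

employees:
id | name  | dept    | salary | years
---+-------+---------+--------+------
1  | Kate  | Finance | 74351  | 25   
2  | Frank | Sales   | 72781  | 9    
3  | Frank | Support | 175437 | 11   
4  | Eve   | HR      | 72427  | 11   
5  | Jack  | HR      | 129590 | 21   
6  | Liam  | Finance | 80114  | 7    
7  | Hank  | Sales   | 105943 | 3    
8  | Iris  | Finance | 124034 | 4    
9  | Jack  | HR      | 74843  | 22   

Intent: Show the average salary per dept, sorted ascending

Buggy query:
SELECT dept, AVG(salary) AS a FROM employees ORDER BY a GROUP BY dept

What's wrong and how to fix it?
Bug: GROUP BY must precede ORDER BY

Fix: Reorder: SELECT … FROM … GROUP BY … ORDER BY …

Corrected query:
SELECT dept, AVG(salary) AS a FROM employees GROUP BY dept ORDER BY a

Result:
dept    | a           
--------+-------------
Sales   | 89362       
HR      | 92286.666667
Finance | 92833       
Support | 175437      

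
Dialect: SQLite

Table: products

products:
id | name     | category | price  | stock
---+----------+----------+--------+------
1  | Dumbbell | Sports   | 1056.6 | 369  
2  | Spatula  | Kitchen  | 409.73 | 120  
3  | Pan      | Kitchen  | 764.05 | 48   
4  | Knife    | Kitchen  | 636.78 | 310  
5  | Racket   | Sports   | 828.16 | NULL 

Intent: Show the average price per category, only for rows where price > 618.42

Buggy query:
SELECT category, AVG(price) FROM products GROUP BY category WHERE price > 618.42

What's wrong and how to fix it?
Bug: WHERE cannot follow GROUP BY

Fix: Place WHERE between FROM and GROUP BY

Corrected query:
SELECT category, AVG(price) FROM products WHERE price > 618.42 GROUP BY category

Result:
category | AVG(price)
---------+-----------
Kitchen  | 700.415   
Sports   | 942.38    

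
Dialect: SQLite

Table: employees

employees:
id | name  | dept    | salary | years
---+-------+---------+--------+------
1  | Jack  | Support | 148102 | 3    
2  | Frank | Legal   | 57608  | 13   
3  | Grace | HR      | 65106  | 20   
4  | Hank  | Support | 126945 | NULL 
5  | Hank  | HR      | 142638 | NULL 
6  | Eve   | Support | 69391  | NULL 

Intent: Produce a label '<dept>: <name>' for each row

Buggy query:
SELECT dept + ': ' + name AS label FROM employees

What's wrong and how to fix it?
Bug: SQLite uses || for string concatenation; + coerces text to numbers (yielding 0)

Fix: Replace + with || to concatenate text

Corrected query:
SELECT dept || ': ' || name AS label FROM employees

Result:
label        
-------------
Support: Jack
Legal: Frank 
HR: Grace    
Support: Hank
HR: Hank     
Support: Eve 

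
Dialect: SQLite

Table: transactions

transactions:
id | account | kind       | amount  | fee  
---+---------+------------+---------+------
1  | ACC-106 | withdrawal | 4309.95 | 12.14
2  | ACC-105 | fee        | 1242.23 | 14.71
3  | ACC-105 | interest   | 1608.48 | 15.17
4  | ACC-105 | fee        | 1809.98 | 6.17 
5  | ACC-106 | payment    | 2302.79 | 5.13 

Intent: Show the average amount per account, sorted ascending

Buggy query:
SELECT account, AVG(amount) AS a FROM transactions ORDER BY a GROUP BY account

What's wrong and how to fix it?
Bug: ORDER BY appears before GROUP BY; SQL clause order requires GROUP BY first

Fix: Move ORDER BY to the end, after GROUP BY

Corrected query:
SELECT account, AVG(amount) AS a FROM transactions GROUP BY account ORDER BY a

Result:
account | a          
--------+------------
ACC-105 | 1553.563333
ACC-106 | 3306.37    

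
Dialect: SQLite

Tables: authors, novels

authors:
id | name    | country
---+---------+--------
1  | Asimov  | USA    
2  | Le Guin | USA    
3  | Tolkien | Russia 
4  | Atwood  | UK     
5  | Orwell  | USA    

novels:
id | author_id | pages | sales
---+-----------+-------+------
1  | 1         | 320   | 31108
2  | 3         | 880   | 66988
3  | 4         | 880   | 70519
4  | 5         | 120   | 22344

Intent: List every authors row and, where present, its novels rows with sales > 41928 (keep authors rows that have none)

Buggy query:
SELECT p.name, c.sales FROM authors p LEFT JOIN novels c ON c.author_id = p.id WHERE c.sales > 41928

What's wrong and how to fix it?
Bug: Filtering c.sales in WHERE discards the NULL rows produced by LEFT JOIN, turning it into an inner join

Fix: Put 'c.sales > 41928' in the JOIN's ON clause instead of WHERE

Corrected query:
SELECT p.name, c.sales FROM authors p LEFT JOIN novels c ON c.author_id = p.id AND c.sales > 41928

Result:
name    | sales
--------+------
Asimov  | NULL 
Le Guin | NULL 
Tolkien | 66988
Atwood  | 70519
Orwell  | NULL 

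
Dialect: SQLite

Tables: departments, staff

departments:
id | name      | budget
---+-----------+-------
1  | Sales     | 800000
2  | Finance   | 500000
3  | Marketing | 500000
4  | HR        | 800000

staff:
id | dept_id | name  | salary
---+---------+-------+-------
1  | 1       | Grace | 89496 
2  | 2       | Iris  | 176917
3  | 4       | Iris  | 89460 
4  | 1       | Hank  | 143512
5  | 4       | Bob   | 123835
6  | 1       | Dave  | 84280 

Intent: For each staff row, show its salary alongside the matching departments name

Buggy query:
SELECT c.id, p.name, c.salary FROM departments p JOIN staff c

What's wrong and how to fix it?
Bug: Missing join condition: each staff row is matched to all departments rows instead of just its own

Fix: Specify the join condition linking the foreign key to the parent id

Corrected query:
SELECT c.id, p.name, c.salary FROM departments p JOIN staff c ON c.dept_id = p.id

Result:
id | name    | salary
---+---------+-------
1  | Sales   | 89496 
2  | Finance | 176917
3  | HR      | 89460 
4  | Sales   | 143512
5  | HR      | 123835
6  | Sales   | 84280 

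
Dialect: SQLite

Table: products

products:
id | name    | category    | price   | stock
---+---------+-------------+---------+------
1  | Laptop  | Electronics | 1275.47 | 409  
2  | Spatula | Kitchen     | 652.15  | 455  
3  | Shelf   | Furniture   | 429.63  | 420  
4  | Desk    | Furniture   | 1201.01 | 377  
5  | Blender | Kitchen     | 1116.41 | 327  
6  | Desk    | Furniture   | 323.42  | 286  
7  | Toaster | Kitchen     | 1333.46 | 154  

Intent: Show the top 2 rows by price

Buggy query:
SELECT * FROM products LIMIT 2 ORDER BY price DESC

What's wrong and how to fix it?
Bug: ORDER BY cannot follow LIMIT; LIMIT is the final clause

Fix: Swap the clauses: ORDER BY first, then LIMIT

Corrected query:
SELECT * FROM products ORDER BY price DESC LIMIT 2

Result:
id | name    | category    | price   | stock
---+---------+-------------+---------+------
7  | Toaster | Kitchen     | 1333.46 | 154  
1  | Laptop  | Electronics | 1275.47 | 409  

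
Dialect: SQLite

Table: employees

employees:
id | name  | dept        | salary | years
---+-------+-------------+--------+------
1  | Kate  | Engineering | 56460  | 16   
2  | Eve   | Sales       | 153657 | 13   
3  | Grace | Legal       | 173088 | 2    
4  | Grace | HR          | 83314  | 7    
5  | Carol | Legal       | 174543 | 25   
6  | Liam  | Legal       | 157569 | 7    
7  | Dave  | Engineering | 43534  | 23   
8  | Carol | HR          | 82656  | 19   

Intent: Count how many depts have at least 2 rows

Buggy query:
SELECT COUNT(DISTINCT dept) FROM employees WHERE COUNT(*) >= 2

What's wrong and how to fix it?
Bug: COUNT(*) cannot appear in WHERE; the per-group count doesn't exist yet

Fix: Use a subquery that GROUPs and filters with HAVING, then count its rows

Corrected query:
SELECT COUNT(*) FROM (SELECT dept FROM employees GROUP BY dept HAVING COUNT(*) >= 2)

Result:
COUNT(*)
--------
3       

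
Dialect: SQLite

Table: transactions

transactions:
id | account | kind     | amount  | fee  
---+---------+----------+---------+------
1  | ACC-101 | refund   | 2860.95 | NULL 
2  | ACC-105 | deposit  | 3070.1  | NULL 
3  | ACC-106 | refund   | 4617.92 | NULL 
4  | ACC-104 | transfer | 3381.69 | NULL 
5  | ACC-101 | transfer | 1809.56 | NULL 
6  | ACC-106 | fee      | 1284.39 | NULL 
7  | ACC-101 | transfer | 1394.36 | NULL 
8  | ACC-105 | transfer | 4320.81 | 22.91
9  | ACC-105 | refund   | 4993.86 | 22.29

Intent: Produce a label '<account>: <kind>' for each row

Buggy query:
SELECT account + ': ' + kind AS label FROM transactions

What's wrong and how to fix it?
Bug: '+' is numeric addition; on text columns SQLite converts them to 0 instead of concatenating

Fix: Replace + with || to concatenate text

Corrected query:
SELECT account || ': ' || kind AS label FROM transactions

Result:
label            
-----------------
ACC-101: refund  
ACC-105: deposit 
ACC-106: refund  
ACC-104: transfer
ACC-101: transfer
ACC-106: fee     
ACC-101: transfer
ACC-105: transfer
ACC-105: refund  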